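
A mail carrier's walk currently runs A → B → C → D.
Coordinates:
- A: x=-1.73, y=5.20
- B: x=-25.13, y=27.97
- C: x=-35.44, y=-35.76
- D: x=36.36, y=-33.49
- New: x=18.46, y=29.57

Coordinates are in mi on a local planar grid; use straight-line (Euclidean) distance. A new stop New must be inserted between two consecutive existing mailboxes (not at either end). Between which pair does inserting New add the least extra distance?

between A and B

Added distance for inserting New between each consecutive pair:
A–B: 42.6 mi
B–C: 63.8 mi
C–D: 78.4 mi
Smallest added distance is 42.6 mi, inserting between A and B.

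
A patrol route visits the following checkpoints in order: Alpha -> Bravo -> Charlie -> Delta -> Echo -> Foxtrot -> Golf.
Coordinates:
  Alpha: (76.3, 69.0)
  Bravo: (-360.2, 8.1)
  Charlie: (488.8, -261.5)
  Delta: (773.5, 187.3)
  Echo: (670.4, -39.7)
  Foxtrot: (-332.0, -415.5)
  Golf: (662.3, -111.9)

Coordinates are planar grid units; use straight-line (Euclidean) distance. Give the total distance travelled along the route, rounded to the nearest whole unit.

4222

Leg distances:
Alpha→Bravo: 440.7  (cumulative 440.7)
Bravo→Charlie: 890.8  (cumulative 1331.5)
Charlie→Delta: 531.5  (cumulative 1863.0)
Delta→Echo: 249.3  (cumulative 2112.3)
Echo→Foxtrot: 1070.5  (cumulative 3182.8)
Foxtrot→Golf: 1039.6  (cumulative 4222.5)
Total route length ≈ 4222.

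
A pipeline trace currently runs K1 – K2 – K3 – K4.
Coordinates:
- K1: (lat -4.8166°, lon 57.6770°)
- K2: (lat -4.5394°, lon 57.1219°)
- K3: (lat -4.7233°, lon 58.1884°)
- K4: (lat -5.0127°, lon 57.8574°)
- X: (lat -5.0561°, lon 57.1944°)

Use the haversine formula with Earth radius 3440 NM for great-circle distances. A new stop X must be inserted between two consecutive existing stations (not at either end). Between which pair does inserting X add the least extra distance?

between K1 and K2

Added distance for inserting X between each consecutive pair:
K1–K2: 26.4 NM
K2–K3: 29.3 NM
K3–K4: 76.1 NM
Smallest added distance is 26.4 NM, inserting between K1 and K2.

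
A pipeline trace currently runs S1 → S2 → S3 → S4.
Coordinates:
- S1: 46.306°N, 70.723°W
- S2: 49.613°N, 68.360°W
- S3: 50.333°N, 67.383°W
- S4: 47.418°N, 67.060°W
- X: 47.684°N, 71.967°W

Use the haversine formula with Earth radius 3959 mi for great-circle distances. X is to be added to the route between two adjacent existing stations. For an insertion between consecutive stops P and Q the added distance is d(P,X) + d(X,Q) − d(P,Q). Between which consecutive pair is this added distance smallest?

Added distance for inserting X between each consecutive pair:
S1–S2: 70.3 mi
S2–S3: 422.6 mi
S3–S4: 304.4 mi
Smallest added distance is 70.3 mi, inserting between S1 and S2.

between S1 and S2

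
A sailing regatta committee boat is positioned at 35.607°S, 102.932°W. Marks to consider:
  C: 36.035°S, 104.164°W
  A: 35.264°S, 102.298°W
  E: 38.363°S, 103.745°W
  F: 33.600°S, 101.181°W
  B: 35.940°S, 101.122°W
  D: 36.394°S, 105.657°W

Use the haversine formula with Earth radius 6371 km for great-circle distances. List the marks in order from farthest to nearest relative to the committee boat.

Distance from the committee boat at 35.607°S, 102.932°W to each:
E 38.363°S, 103.745°W: 314.8 km
F 33.600°S, 101.181°W: 274.7 km
D 36.394°S, 105.657°W: 260.3 km
B 35.940°S, 101.122°W: 167.4 km
C 36.035°S, 104.164°W: 120.8 km
A 35.264°S, 102.298°W: 68.9 km

E, F, D, B, C, A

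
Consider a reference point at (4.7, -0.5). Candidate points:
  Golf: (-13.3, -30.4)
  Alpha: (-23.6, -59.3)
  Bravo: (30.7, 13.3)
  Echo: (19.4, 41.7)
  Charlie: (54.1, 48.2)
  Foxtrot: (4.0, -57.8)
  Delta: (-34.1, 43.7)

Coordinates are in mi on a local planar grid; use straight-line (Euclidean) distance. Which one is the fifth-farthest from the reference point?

Distances from the reference point ((4.7, -0.5)):
Charlie: 69.4 mi
Alpha: 65.3 mi
Delta: 58.8 mi
Foxtrot: 57.3 mi
Echo: 44.7 mi
Golf: 34.9 mi
Bravo: 29.4 mi
The fifth-farthest is Echo at 44.7 mi.

Echo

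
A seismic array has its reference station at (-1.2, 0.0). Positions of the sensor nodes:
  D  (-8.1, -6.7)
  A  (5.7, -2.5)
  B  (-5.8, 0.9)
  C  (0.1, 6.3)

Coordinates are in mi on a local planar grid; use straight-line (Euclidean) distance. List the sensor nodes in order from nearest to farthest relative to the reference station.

Computing each straight-line distance from (-1.2, 0.0):
B (-5.8, 0.9): 4.7 mi
C (0.1, 6.3): 6.4 mi
A (5.7, -2.5): 7.3 mi
D (-8.1, -6.7): 9.6 mi

B, C, A, D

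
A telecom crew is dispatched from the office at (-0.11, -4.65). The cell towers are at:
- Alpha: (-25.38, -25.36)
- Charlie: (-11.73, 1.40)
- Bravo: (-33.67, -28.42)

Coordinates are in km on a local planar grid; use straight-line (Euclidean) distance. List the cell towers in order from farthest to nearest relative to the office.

Distances from the office:
Bravo (-33.67, -28.42): 41.1 km
Alpha (-25.38, -25.36): 32.7 km
Charlie (-11.73, 1.40): 13.1 km

Bravo, Alpha, Charlie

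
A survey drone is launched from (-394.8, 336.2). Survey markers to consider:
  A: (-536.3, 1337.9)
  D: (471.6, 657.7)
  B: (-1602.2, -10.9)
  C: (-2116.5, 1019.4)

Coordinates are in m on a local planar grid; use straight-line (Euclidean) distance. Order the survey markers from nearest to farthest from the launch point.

D, A, B, C

Distances from the launch point:
D (471.6, 657.7): 924.1 m
A (-536.3, 1337.9): 1011.6 m
B (-1602.2, -10.9): 1256.3 m
C (-2116.5, 1019.4): 1852.3 m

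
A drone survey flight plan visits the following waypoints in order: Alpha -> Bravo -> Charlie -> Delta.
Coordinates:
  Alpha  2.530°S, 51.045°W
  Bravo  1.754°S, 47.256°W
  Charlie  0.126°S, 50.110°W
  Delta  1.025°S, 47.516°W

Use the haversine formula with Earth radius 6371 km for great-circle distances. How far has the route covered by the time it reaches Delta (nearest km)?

1100 km

Leg distances:
Alpha→Bravo: 429.8 km  (cumulative 429.8 km)
Bravo→Charlie: 365.3 km  (cumulative 795.1 km)
Charlie→Delta: 305.3 km  (cumulative 1100.3 km)
Cumulative distance at Delta ≈ 1100 km.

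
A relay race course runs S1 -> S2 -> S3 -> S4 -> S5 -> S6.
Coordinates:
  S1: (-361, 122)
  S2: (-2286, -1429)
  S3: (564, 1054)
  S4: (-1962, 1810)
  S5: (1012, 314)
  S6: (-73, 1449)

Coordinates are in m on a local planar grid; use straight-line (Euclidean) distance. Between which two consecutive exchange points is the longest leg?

Leg distances:
S1→S2: 2472.1 m
S2→S3: 3779.9 m
S3→S4: 2636.7 m
S4→S5: 3329.1 m
S5→S6: 1570.2 m
The longest leg is S2–S3 at 3779.9 m.

S2–S3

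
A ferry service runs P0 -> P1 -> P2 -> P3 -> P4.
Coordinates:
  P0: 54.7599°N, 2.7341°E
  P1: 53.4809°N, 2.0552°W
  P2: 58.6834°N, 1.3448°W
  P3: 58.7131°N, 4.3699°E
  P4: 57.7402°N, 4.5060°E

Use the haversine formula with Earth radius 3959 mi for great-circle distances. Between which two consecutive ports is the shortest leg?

P3–P4

Leg distances:
P0→P1: 213.1 mi
P1→P2: 360.5 mi
P2→P3: 205.1 mi
P3→P4: 67.4 mi
The shortest leg is P3–P4 at 67.4 mi.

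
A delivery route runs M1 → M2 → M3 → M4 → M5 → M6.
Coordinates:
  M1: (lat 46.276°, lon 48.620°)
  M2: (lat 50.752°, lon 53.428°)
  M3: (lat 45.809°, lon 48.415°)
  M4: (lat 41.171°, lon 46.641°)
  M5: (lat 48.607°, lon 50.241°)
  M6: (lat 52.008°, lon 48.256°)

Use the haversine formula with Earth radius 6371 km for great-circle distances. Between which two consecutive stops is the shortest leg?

M5–M6

Leg distances:
M1→M2: 610.6 km
M2→M3: 662.8 km
M3→M4: 535.2 km
M4→M5: 873.9 km
M5→M6: 403.6 km
The shortest leg is M5–M6 at 403.6 km.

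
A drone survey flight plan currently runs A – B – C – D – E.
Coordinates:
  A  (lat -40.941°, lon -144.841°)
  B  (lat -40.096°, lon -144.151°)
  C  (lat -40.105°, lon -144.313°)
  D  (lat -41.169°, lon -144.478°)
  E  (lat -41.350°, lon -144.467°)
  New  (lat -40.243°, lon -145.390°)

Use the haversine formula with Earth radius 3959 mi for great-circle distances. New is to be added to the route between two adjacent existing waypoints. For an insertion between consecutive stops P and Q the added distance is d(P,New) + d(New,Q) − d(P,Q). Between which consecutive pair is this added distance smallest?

between A and B

Added distance for inserting New between each consecutive pair:
A–B: 53.7 mi
B–C: 115.3 mi
C–D: 63.5 mi
D–E: 157.8 mi
Smallest added distance is 53.7 mi, inserting between A and B.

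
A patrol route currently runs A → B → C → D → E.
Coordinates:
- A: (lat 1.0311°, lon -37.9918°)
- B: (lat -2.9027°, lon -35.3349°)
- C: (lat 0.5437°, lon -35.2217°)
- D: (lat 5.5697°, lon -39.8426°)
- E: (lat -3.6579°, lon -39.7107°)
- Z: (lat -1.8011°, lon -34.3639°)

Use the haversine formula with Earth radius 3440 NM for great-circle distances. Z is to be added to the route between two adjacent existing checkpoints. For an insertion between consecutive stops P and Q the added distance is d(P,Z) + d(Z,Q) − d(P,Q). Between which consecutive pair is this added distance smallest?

Added distance for inserting Z between each consecutive pair:
A–B: 79.5 NM
B–C: 31.0 NM
C–D: 291.5 NM
D–E: 336.5 NM
Smallest added distance is 31.0 NM, inserting between B and C.

between B and C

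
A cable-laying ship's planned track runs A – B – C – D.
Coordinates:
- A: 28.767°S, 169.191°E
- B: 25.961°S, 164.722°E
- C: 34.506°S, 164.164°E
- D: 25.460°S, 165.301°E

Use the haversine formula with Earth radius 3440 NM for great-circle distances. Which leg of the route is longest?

C–D

Leg distances:
A→B: 291.8 NM
B→C: 513.8 NM
C→D: 546.3 NM
The longest leg is C–D at 546.3 NM.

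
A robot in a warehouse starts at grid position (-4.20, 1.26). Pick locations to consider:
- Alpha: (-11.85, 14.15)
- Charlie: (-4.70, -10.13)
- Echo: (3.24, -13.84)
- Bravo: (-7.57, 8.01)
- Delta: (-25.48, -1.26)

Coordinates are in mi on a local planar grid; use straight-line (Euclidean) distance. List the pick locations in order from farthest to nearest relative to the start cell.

Delta, Echo, Alpha, Charlie, Bravo

Distance from the start cell at (-4.20, 1.26) to each:
Delta (-25.48, -1.26): 21.4 mi
Echo (3.24, -13.84): 16.8 mi
Alpha (-11.85, 14.15): 15.0 mi
Charlie (-4.70, -10.13): 11.4 mi
Bravo (-7.57, 8.01): 7.5 mi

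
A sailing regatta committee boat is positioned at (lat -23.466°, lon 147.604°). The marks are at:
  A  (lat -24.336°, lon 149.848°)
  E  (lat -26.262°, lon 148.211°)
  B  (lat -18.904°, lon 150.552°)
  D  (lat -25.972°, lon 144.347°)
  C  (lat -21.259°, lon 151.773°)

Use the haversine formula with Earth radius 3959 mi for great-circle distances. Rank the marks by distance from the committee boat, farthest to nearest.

B, C, D, E, A

Distance from the committee boat at (lat -23.466°, lon 147.604°) to each:
B (lat -18.904°, lon 150.552°): 368.0 mi
C (lat -21.259°, lon 151.773°): 306.9 mi
D (lat -25.972°, lon 144.347°): 267.9 mi
E (lat -26.262°, lon 148.211°): 196.9 mi
A (lat -24.336°, lon 149.848°): 154.0 mi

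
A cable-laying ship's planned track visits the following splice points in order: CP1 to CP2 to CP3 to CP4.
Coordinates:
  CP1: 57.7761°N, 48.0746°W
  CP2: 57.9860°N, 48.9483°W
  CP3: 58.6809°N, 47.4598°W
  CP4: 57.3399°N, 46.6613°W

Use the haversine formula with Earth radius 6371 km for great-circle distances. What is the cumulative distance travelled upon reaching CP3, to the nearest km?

173 km

Leg distances:
CP1→CP2: 56.7 km  (cumulative 56.7 km)
CP2→CP3: 116.3 km  (cumulative 173.0 km)
Cumulative distance at CP3 ≈ 173 km.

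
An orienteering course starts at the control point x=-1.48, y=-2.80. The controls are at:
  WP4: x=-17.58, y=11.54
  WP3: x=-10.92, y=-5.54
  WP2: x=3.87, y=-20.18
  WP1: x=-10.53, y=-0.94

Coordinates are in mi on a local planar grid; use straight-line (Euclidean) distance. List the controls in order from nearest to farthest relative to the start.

WP1, WP3, WP2, WP4

Distance from the start at x=-1.48, y=-2.80 to each:
WP1 x=-10.53, y=-0.94: 9.2 mi
WP3 x=-10.92, y=-5.54: 9.8 mi
WP2 x=3.87, y=-20.18: 18.2 mi
WP4 x=-17.58, y=11.54: 21.6 mi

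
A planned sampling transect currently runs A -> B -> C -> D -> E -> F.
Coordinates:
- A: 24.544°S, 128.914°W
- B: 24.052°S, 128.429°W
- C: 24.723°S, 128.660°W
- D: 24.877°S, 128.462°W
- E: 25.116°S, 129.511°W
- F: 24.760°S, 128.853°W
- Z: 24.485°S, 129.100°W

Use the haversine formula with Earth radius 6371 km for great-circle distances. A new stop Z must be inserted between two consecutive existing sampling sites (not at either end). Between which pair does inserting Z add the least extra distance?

Added distance for inserting Z between each consecutive pair:
A–B: 29.7 km
B–C: 56.9 km
C–D: 103.3 km
D–E: 50.3 km
E–F: 43.7 km
Smallest added distance is 29.7 km, inserting between A and B.

between A and B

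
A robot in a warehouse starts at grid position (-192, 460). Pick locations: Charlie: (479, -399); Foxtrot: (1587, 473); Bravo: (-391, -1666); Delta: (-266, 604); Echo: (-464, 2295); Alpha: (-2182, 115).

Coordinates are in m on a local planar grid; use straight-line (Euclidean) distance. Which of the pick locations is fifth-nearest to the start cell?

Alpha

Distance to each, sorted:
Delta: 161.9 m
Charlie: 1090.0 m
Foxtrot: 1779.0 m
Echo: 1855.0 m
Alpha: 2019.7 m
Bravo: 2135.3 m
The fifth-nearest is Alpha at 2019.7 m.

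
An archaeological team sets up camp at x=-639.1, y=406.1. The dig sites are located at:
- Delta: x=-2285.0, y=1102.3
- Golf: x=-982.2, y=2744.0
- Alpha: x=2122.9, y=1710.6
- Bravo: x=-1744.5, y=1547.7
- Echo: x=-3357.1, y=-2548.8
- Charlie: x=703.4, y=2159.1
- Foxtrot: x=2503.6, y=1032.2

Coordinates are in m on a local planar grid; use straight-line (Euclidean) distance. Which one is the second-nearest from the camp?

Delta

Distances from the camp (x=-639.1, y=406.1):
Bravo: 1589.1 m
Delta: 1787.1 m
Charlie: 2208.0 m
Golf: 2362.9 m
Alpha: 3054.6 m
Foxtrot: 3204.5 m
Echo: 4014.8 m
The second-nearest is Delta at 1787.1 m.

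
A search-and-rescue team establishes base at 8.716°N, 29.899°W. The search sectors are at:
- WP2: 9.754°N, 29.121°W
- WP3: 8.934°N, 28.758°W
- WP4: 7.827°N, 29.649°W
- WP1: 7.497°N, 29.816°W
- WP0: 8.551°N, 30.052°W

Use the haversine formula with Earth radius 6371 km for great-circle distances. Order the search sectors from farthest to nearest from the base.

Distances from the base:
WP2 9.754°N, 29.121°W: 143.6 km
WP1 7.497°N, 29.816°W: 135.9 km
WP3 8.934°N, 28.758°W: 127.7 km
WP4 7.827°N, 29.649°W: 102.6 km
WP0 8.551°N, 30.052°W: 24.9 km

WP2, WP1, WP3, WP4, WP0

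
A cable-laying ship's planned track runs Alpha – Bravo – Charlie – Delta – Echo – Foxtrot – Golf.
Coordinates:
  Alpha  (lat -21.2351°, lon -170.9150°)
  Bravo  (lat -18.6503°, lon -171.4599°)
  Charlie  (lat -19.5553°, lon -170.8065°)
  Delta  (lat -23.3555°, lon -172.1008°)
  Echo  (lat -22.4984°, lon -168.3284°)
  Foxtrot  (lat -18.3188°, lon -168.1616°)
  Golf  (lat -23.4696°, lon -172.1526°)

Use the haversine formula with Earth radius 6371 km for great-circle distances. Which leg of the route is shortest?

Bravo–Charlie

Leg distances:
Alpha→Bravo: 293.0 km
Bravo→Charlie: 121.8 km
Charlie→Delta: 443.3 km
Delta→Echo: 397.9 km
Echo→Foxtrot: 465.1 km
Foxtrot→Golf: 706.9 km
The shortest leg is Bravo–Charlie at 121.8 km.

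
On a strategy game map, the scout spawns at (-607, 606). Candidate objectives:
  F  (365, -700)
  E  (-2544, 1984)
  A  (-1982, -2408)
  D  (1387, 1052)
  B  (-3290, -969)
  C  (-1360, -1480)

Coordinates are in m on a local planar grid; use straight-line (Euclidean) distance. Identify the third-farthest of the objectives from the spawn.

Distance to each, sorted:
A: 3312.8 m
B: 3111.1 m
E: 2377.2 m
C: 2217.7 m
D: 2043.3 m
F: 1628.0 m
The third-farthest is E at 2377.2 m.

E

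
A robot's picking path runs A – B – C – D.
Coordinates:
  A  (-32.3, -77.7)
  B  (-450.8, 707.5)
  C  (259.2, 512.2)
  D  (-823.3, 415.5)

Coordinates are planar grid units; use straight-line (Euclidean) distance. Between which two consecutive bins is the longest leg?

C–D

Leg distances:
A→B: 889.8
B→C: 736.4
C→D: 1086.8
The longest leg is C–D at 1086.8.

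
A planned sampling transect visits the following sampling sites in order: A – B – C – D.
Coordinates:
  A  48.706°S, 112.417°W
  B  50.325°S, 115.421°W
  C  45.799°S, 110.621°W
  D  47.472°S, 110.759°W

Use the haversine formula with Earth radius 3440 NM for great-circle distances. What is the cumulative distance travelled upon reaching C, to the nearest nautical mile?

Leg distances:
A→B: 152.2 NM  (cumulative 152.2 NM)
B→C: 332.9 NM  (cumulative 485.1 NM)
Cumulative distance at C ≈ 485 NM.

485 NM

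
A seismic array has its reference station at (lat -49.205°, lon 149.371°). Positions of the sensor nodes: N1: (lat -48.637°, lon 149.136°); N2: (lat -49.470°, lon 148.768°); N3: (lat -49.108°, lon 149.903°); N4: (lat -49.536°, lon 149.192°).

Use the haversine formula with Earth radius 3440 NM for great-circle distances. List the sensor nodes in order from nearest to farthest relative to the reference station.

Computing each great-circle distance from (lat -49.205°, lon 149.371°):
N4 (lat -49.536°, lon 149.192°): 21.1 NM
N3 (lat -49.108°, lon 149.903°): 21.7 NM
N2 (lat -49.470°, lon 148.768°): 28.5 NM
N1 (lat -48.637°, lon 149.136°): 35.3 NM

N4, N3, N2, N1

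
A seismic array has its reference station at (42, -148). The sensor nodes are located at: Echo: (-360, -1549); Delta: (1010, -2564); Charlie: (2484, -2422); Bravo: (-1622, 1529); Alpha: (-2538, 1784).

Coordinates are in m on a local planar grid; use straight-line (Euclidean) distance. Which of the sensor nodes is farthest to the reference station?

Distances from the reference station ((42, -148)):
Charlie: 3336.8 m
Alpha: 3223.2 m
Delta: 2602.7 m
Bravo: 2362.5 m
Echo: 1457.5 m
The farthest is Charlie at 3336.8 m.

Charlie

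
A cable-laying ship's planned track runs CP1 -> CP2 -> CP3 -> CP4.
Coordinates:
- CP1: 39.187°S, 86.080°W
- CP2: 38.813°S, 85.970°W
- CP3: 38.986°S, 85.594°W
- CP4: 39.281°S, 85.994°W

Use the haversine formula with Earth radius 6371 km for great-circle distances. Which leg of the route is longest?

CP3–CP4

Leg distances:
CP1→CP2: 42.7 km
CP2→CP3: 37.8 km
CP3→CP4: 47.6 km
The longest leg is CP3–CP4 at 47.6 km.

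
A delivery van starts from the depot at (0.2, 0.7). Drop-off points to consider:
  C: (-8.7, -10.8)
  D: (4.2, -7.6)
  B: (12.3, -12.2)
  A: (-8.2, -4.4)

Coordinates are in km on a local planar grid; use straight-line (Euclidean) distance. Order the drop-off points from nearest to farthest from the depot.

D, A, C, B

Computing each straight-line distance from (0.2, 0.7):
D (4.2, -7.6): 9.2 km
A (-8.2, -4.4): 9.8 km
C (-8.7, -10.8): 14.5 km
B (12.3, -12.2): 17.7 km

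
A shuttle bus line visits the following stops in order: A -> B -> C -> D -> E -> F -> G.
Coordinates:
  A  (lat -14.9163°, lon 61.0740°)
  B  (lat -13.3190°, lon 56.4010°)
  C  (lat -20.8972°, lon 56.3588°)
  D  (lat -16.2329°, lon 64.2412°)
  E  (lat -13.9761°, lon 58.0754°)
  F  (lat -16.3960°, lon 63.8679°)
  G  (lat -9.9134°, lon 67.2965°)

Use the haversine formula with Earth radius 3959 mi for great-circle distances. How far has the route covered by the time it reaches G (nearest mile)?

2829 mi

Leg distances:
A→B: 332.0 mi  (cumulative 332.0 mi)
B→C: 523.6 mi  (cumulative 855.6 mi)
C→D: 608.4 mi  (cumulative 1464.1 mi)
D→E: 439.8 mi  (cumulative 1903.9 mi)
E→F: 420.9 mi  (cumulative 2324.8 mi)
F→G: 503.8 mi  (cumulative 2828.6 mi)
Cumulative distance at G ≈ 2829 mi.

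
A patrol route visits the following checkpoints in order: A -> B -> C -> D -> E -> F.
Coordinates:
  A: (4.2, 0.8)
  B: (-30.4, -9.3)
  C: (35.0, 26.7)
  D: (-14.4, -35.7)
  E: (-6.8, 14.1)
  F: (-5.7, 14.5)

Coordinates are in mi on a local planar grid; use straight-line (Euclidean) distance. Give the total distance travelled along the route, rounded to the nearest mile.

Leg distances:
A→B: 36.0 mi  (cumulative 36.0 mi)
B→C: 74.7 mi  (cumulative 110.7 mi)
C→D: 79.6 mi  (cumulative 190.3 mi)
D→E: 50.4 mi  (cumulative 240.7 mi)
E→F: 1.2 mi  (cumulative 241.8 mi)
Total route length ≈ 242 mi.

242 mi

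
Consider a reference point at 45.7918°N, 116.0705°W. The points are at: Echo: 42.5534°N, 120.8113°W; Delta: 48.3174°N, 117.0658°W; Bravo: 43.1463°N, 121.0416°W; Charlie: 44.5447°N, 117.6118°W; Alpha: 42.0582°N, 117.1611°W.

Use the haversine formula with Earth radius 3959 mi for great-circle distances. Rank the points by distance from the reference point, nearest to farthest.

Charlie, Delta, Alpha, Bravo, Echo

Distance from the reference point at 45.7918°N, 116.0705°W to each:
Charlie 44.5447°N, 117.6118°W: 114.3 mi
Delta 48.3174°N, 117.0658°W: 180.7 mi
Alpha 42.0582°N, 117.1611°W: 263.6 mi
Bravo 43.1463°N, 121.0416°W: 305.7 mi
Echo 42.5534°N, 120.8113°W: 324.3 mi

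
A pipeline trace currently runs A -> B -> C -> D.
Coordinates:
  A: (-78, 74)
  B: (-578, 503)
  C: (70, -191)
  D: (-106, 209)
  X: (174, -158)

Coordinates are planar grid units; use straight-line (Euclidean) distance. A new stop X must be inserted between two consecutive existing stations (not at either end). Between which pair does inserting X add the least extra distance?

between C and D

Added distance for inserting X between each consecutive pair:
A–B: 684.9
B–C: 160.8
C–D: 133.7
Smallest added distance is 133.7, inserting between C and D.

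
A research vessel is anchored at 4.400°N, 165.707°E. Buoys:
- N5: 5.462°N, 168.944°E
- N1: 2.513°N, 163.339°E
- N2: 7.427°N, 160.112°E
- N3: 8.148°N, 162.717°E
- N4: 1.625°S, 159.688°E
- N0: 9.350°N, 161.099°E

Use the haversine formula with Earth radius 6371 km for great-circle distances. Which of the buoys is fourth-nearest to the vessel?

N2

Distances from the vessel (4.400°N, 165.707°E):
N1: 336.3 km
N5: 377.5 km
N3: 531.9 km
N2: 704.4 km
N0: 749.4 km
N4: 946.6 km
The fourth-nearest is N2 at 704.4 km.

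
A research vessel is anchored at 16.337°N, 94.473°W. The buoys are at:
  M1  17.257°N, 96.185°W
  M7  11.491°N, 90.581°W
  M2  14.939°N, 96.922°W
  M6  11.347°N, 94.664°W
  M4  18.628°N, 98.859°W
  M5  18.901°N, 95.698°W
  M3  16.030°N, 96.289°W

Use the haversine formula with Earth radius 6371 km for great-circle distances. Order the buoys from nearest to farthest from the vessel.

Distances from the vessel:
M3 16.030°N, 96.289°W: 196.9 km
M1 17.257°N, 96.185°W: 209.0 km
M2 14.939°N, 96.922°W: 304.8 km
M5 18.901°N, 95.698°W: 313.3 km
M4 18.628°N, 98.859°W: 530.3 km
M6 11.347°N, 94.664°W: 555.2 km
M7 11.491°N, 90.581°W: 683.1 km

M3, M1, M2, M5, M4, M6, M7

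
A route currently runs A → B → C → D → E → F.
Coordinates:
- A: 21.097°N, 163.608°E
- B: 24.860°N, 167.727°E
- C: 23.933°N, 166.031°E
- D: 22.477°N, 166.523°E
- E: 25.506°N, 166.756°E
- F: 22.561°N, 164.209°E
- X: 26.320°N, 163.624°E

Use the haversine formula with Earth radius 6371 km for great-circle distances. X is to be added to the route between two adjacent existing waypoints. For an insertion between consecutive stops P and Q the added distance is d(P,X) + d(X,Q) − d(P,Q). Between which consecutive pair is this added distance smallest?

between E and F

Added distance for inserting X between each consecutive pair:
A–B: 429.1 km
B–C: 601.4 km
C–D: 708.2 km
D–E: 506.8 km
E–F: 330.9 km
Smallest added distance is 330.9 km, inserting between E and F.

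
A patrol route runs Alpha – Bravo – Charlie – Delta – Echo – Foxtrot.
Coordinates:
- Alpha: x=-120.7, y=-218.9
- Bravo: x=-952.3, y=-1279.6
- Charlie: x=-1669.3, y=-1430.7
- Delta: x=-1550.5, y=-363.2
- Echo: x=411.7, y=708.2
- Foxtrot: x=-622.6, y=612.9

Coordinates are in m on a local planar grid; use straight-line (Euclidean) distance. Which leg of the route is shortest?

Bravo–Charlie

Leg distances:
Alpha→Bravo: 1347.8 m
Bravo→Charlie: 732.7 m
Charlie→Delta: 1074.1 m
Delta→Echo: 2235.6 m
Echo→Foxtrot: 1038.7 m
The shortest leg is Bravo–Charlie at 732.7 m.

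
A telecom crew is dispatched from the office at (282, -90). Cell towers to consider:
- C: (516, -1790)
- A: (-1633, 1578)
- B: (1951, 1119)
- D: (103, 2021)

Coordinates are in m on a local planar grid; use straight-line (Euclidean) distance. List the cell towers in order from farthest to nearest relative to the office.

Computing each straight-line distance from (282, -90):
A (-1633, 1578): 2539.6 m
D (103, 2021): 2118.6 m
B (1951, 1119): 2060.9 m
C (516, -1790): 1716.0 m

A, D, B, C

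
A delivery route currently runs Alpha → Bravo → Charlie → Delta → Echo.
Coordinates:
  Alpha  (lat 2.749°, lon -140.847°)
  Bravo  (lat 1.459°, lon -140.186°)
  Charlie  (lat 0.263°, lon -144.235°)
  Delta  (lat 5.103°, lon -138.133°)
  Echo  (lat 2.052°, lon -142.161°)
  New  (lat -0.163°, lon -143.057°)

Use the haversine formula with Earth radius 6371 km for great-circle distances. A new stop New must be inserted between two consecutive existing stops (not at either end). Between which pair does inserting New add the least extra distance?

Added distance for inserting New between each consecutive pair:
Alpha–Bravo: 611.9 km
Bravo–Charlie: 36.5 km
Charlie–Delta: 75.2 km
Delta–Echo: 505.7 km
Smallest added distance is 36.5 km, inserting between Bravo and Charlie.

between Bravo and Charlie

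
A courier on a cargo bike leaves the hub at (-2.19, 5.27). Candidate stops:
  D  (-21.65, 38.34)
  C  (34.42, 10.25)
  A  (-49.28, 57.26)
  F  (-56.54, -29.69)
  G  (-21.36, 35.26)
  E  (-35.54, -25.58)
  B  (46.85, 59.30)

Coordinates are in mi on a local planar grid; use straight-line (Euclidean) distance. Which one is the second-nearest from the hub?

C

Distances from the hub ((-2.19, 5.27)):
G: 35.6 mi
C: 36.9 mi
D: 38.4 mi
E: 45.4 mi
F: 64.6 mi
A: 70.1 mi
B: 73.0 mi
The second-nearest is C at 36.9 mi.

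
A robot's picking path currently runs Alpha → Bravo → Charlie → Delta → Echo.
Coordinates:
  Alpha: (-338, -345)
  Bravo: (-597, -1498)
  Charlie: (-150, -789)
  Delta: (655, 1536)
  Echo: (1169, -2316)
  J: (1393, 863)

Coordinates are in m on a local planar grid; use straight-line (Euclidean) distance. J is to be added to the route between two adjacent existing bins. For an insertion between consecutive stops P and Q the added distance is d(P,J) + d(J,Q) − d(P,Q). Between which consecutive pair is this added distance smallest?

Added distance for inserting J between each consecutive pair:
Alpha–Bravo: 4016.9 m
Bravo–Charlie: 4510.2 m
Charlie–Delta: 798.9 m
Delta–Echo: 299.5 m
Smallest added distance is 299.5 m, inserting between Delta and Echo.

between Delta and Echo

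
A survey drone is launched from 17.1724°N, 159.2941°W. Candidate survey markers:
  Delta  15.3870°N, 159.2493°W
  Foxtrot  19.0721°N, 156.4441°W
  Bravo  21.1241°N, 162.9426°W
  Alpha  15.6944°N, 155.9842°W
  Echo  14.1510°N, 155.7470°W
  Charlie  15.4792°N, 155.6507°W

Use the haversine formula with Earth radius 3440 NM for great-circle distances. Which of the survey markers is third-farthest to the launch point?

Charlie

Distance to each, sorted:
Bravo: 314.8 NM
Echo: 273.8 NM
Charlie: 233.2 NM
Alpha: 210.2 NM
Foxtrot: 198.6 NM
Delta: 107.2 NM
The third-farthest is Charlie at 233.2 NM.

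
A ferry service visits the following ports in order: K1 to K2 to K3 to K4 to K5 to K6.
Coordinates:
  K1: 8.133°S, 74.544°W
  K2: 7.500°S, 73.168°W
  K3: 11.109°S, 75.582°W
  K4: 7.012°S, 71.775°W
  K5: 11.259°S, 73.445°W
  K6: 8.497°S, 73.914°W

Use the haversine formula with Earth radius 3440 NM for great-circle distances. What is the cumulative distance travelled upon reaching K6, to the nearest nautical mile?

1125 NM

Leg distances:
K1→K2: 90.2 NM  (cumulative 90.2 NM)
K2→K3: 259.6 NM  (cumulative 349.9 NM)
K3→K4: 333.8 NM  (cumulative 683.7 NM)
K4→K5: 273.5 NM  (cumulative 957.2 NM)
K5→K6: 168.1 NM  (cumulative 1125.3 NM)
Cumulative distance at K6 ≈ 1125 NM.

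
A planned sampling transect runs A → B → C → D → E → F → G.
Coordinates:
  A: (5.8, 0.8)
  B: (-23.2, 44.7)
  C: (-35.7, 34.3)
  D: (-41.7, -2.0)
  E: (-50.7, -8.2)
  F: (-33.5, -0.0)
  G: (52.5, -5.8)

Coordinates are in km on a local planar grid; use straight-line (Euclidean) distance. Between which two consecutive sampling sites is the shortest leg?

Leg distances:
A→B: 52.6 km
B→C: 16.3 km
C→D: 36.8 km
D→E: 10.9 km
E→F: 19.1 km
F→G: 86.2 km
The shortest leg is D–E at 10.9 km.

D–E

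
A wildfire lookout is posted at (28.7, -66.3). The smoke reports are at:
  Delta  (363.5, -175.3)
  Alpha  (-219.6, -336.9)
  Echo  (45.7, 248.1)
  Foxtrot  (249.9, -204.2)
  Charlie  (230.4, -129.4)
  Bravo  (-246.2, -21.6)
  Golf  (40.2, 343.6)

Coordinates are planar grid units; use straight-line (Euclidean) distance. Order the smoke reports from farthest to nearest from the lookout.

Computing each straight-line distance from (28.7, -66.3):
Golf (40.2, 343.6): 410.1
Alpha (-219.6, -336.9): 367.3
Delta (363.5, -175.3): 352.1
Echo (45.7, 248.1): 314.9
Bravo (-246.2, -21.6): 278.5
Foxtrot (249.9, -204.2): 260.7
Charlie (230.4, -129.4): 211.3

Golf, Alpha, Delta, Echo, Bravo, Foxtrot, Charlie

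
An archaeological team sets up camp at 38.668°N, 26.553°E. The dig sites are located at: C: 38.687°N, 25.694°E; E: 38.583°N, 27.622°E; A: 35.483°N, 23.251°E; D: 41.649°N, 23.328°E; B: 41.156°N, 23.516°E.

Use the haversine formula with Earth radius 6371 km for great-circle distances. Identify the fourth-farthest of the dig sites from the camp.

Distance to each, sorted:
A: 459.5 km
D: 430.0 km
B: 378.9 km
E: 93.3 km
C: 74.6 km
The fourth-farthest is E at 93.3 km.

E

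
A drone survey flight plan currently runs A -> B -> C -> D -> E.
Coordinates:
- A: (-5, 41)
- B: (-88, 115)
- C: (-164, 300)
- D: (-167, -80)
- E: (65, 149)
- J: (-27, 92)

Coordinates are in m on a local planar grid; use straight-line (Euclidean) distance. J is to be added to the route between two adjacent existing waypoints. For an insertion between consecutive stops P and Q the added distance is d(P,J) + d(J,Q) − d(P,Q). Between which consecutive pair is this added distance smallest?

between D and E

Added distance for inserting J between each consecutive pair:
A–B: 9.5 m
B–C: 114.3 m
C–D: 90.8 m
D–E: 4.0 m
Smallest added distance is 4.0 m, inserting between D and E.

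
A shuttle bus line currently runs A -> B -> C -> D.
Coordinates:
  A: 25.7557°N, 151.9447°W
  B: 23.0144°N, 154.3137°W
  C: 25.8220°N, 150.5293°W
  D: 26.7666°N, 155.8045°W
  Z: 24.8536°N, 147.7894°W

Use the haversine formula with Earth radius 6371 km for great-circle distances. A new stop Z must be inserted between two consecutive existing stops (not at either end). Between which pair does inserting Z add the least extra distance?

between B and C

Added distance for inserting Z between each consecutive pair:
A–B: 735.5 km
B–C: 495.3 km
C–D: 589.3 km
Smallest added distance is 495.3 km, inserting between B and C.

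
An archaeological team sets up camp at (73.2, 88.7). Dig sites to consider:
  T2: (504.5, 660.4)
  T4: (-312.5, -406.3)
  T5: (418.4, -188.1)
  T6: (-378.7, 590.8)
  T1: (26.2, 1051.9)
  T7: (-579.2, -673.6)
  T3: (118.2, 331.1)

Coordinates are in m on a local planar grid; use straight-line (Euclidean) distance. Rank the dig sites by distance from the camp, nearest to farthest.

Distance from the camp at (73.2, 88.7) to each:
T3 (118.2, 331.1): 246.5 m
T5 (418.4, -188.1): 442.5 m
T4 (-312.5, -406.3): 627.5 m
T6 (-378.7, 590.8): 675.5 m
T2 (504.5, 660.4): 716.1 m
T1 (26.2, 1051.9): 964.3 m
T7 (-579.2, -673.6): 1003.4 m

T3, T5, T4, T6, T2, T1, T7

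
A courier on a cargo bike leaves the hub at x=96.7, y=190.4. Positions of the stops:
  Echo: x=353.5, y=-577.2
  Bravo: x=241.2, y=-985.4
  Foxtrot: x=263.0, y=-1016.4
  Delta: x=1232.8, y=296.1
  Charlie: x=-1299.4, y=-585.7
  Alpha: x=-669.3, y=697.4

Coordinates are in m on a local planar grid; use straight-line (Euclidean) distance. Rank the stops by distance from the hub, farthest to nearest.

Distances from the hub:
Charlie x=-1299.4, y=-585.7: 1597.3 m
Foxtrot x=263.0, y=-1016.4: 1218.2 m
Bravo x=241.2, y=-985.4: 1184.6 m
Delta x=1232.8, y=296.1: 1141.0 m
Alpha x=-669.3, y=697.4: 918.6 m
Echo x=353.5, y=-577.2: 809.4 m

Charlie, Foxtrot, Bravo, Delta, Alpha, Echo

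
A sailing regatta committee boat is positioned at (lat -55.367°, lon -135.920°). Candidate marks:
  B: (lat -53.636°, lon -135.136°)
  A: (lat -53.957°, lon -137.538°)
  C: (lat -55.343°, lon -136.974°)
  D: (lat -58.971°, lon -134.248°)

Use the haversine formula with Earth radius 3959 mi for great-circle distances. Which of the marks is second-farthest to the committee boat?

B

Distance to each, sorted:
D: 256.8 mi
B: 123.7 mi
A: 116.9 mi
C: 41.4 mi
The second-farthest is B at 123.7 mi.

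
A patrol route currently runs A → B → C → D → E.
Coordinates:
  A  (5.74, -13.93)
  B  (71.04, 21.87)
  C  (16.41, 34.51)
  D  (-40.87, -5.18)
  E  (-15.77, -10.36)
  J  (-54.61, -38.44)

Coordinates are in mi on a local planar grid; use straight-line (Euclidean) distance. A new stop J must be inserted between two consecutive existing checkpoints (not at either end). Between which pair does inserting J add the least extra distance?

Added distance for inserting J between each consecutive pair:
A–B: 130.0 mi
B–C: 185.1 mi
C–D: 68.1 mi
D–E: 58.3 mi
Smallest added distance is 58.3 mi, inserting between D and E.

between D and E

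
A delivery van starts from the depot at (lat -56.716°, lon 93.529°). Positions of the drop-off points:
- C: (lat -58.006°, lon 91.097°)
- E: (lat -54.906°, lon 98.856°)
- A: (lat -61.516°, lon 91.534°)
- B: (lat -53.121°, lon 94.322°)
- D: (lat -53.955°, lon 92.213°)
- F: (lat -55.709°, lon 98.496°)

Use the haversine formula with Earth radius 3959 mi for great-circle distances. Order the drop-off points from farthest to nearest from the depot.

A, B, E, F, D, C

Distance from the depot at (lat -56.716°, lon 93.529°) to each:
A (lat -61.516°, lon 91.534°): 339.1 mi
B (lat -53.121°, lon 94.322°): 250.4 mi
E (lat -54.906°, lon 98.856°): 241.6 mi
F (lat -55.709°, lon 98.496°): 203.1 mi
D (lat -53.955°, lon 92.213°): 197.7 mi
C (lat -58.006°, lon 91.097°): 127.1 mi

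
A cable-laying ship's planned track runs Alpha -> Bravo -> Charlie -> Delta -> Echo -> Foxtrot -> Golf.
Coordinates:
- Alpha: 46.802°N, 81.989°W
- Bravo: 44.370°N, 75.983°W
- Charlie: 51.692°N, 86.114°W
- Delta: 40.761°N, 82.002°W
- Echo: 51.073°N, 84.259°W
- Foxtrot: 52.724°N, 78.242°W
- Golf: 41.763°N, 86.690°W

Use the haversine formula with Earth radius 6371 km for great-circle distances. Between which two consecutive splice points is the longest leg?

Leg distances:
Alpha→Bravo: 539.8 km
Bravo→Charlie: 1107.2 km
Charlie→Delta: 1255.4 km
Delta→Echo: 1159.7 km
Echo→Foxtrot: 451.6 km
Foxtrot→Golf: 1373.4 km
The longest leg is Foxtrot–Golf at 1373.4 km.

Foxtrot–Golf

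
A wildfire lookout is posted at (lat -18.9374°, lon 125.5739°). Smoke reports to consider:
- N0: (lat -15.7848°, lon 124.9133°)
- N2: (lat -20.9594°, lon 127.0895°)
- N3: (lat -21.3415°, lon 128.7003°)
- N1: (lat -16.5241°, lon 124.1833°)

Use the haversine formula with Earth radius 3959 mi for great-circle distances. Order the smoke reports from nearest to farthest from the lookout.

Computing each great-circle distance from (lat -18.9374°, lon 125.5739°):
N2 (lat -20.9594°, lon 127.0895°): 170.9 mi
N1 (lat -16.5241°, lon 124.1833°): 190.2 mi
N0 (lat -15.7848°, lon 124.9133°): 222.1 mi
N3 (lat -21.3415°, lon 128.7003°): 262.1 mi

N2, N1, N0, N3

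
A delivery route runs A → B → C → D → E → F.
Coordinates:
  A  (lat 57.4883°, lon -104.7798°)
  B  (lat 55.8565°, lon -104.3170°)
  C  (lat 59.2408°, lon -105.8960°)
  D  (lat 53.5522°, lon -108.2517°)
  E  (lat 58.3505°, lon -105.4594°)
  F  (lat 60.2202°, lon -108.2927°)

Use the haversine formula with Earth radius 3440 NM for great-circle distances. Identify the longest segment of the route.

C–D

Leg distances:
A→B: 99.2 NM
B→C: 209.4 NM
C→D: 350.3 NM
D→E: 302.9 NM
E→F: 141.9 NM
The longest leg is C–D at 350.3 NM.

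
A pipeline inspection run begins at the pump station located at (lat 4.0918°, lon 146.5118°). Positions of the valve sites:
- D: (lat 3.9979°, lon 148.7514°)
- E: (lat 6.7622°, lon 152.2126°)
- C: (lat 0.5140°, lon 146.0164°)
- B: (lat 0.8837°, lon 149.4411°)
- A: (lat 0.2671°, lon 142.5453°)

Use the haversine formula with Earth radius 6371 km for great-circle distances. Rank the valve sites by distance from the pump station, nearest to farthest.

Computing each great-circle distance from (lat 4.0918°, lon 146.5118°):
D (lat 3.9979°, lon 148.7514°): 248.6 km
C (lat 0.5140°, lon 146.0164°): 401.6 km
B (lat 0.8837°, lon 149.4411°): 482.8 km
A (lat 0.2671°, lon 142.5453°): 612.4 km
E (lat 6.7622°, lon 152.2126°): 697.4 km

D, C, B, A, E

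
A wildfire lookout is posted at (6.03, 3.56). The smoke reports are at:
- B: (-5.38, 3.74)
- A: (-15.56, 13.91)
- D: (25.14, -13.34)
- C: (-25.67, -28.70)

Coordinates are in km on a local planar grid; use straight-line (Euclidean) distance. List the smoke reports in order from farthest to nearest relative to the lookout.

Computing each straight-line distance from (6.03, 3.56):
C (-25.67, -28.70): 45.2 km
D (25.14, -13.34): 25.5 km
A (-15.56, 13.91): 23.9 km
B (-5.38, 3.74): 11.4 km

C, D, A, B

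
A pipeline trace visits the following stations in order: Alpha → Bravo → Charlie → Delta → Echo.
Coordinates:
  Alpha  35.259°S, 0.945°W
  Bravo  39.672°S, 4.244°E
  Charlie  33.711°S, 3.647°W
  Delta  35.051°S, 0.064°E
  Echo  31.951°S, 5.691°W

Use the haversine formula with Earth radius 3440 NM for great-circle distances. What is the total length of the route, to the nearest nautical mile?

Leg distances:
Alpha→Bravo: 362.3 NM  (cumulative 362.3 NM)
Bravo→Charlie: 521.5 NM  (cumulative 883.8 NM)
Charlie→Delta: 200.7 NM  (cumulative 1084.5 NM)
Delta→Echo: 342.9 NM  (cumulative 1427.4 NM)
Total route length ≈ 1427 NM.

1427 NM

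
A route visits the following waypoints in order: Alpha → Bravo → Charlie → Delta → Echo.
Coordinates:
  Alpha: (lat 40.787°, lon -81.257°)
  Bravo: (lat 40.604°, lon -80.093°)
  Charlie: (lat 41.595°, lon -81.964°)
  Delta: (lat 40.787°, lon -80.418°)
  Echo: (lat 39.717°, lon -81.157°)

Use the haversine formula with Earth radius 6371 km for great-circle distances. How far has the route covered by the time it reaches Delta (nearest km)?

Leg distances:
Alpha→Bravo: 100.2 km  (cumulative 100.2 km)
Bravo→Charlie: 191.6 km  (cumulative 291.8 km)
Charlie→Delta: 157.5 km  (cumulative 449.3 km)
Cumulative distance at Delta ≈ 449 km.

449 km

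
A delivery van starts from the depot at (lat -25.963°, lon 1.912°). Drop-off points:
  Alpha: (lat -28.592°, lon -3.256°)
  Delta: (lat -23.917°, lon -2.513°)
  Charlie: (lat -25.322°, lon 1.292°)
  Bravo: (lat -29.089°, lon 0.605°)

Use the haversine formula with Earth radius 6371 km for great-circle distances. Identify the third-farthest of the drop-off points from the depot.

Distances from the depot ((lat -25.963°, lon 1.912°)):
Alpha: 588.4 km
Delta: 500.8 km
Bravo: 370.7 km
Charlie: 94.6 km
The third-farthest is Bravo at 370.7 km.

Bravo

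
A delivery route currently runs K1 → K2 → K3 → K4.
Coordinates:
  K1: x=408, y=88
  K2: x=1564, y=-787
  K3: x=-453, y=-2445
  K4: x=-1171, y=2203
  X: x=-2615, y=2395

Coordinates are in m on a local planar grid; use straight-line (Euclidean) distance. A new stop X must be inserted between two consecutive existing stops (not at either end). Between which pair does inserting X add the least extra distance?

Added distance for inserting X between each consecutive pair:
K1–K2: 7605.5 m
K2–K3: 7942.5 m
K3–K4: 2054.5 m
Smallest added distance is 2054.5 m, inserting between K3 and K4.

between K3 and K4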